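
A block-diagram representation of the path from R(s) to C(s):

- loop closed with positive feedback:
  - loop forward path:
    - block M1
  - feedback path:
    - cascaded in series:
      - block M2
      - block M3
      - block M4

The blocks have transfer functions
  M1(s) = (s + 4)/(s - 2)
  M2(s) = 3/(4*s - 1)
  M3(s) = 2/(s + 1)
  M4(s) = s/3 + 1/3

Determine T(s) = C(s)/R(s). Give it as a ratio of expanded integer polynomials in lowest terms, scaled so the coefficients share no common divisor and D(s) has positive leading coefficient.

Answer: (4*s^2 + 15*s - 4)/(4*s^2 - 11*s - 6)

Working:
(1) combine M2, M3, M4 in series = 2/(4*s - 1)
(2) collapse the loop (M1 forward, (M2*M3*M4) return); the result is T(s) itself (integer coefficients, no common factor, positive leading denominator coefficient)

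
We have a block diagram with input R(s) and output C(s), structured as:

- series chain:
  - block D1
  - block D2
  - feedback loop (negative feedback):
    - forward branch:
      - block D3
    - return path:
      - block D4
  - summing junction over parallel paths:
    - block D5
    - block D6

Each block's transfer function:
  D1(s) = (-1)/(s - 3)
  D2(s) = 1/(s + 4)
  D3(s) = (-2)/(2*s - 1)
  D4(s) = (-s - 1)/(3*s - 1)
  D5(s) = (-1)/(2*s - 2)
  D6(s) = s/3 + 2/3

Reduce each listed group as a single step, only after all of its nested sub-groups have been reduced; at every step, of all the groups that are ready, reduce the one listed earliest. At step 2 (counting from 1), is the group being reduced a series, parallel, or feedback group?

Reducing step by step:

(1) reduce the feedback loop with forward D3 and return D4
(2) add D5, D6 (parallel)
(3) multiply D1, D2, [D3/(1+D3*D4)], (D5+D6) (series)
At step 2 the group reduced is parallel.

Answer: parallel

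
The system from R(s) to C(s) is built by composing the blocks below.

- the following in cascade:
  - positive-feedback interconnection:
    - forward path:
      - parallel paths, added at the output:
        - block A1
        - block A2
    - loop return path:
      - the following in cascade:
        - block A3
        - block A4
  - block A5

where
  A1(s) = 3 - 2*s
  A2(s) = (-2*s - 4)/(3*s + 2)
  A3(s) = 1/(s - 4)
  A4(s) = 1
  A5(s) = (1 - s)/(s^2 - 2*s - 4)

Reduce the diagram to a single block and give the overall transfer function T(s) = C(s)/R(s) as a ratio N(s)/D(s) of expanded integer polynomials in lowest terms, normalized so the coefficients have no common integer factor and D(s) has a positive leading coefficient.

First reduce the diagram to T(s).

Step 1 - parallel reduction of A1, A2, giving (-6*s^2 + 3*s + 2)/(3*s + 2)
Step 2 - combine A3, A4 in series, giving 1/(s - 4)
Step 3 - feedback reduction of (A1+A2), (A3*A4), giving (-6*s^3 + 27*s^2 - 10*s - 8)/(9*s^2 - 13*s - 10)
Step 4 - cascade [(A1+A2)/(1-(A1+A2)*(A3*A4))], A5 - this is the overall T(s), already in the required normalized form

Answer: (6*s^4 - 33*s^3 + 37*s^2 - 2*s - 8)/(9*s^4 - 31*s^3 - 20*s^2 + 72*s + 40)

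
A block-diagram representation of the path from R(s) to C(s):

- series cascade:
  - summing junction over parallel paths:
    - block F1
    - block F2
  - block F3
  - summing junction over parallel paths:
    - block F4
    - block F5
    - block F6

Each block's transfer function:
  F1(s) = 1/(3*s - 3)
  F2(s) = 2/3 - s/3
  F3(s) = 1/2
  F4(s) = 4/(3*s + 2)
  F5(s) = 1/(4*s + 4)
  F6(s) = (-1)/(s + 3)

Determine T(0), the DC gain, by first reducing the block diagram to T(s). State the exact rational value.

Answer: 23/72

Working:
Step 1. add F1, F2 (parallel) -> (-s^2 + 3*s - 1)/(3*s - 3)
Step 2. add F4, F5, F6 (parallel) -> (7*s^2 + 55*s + 46)/(12*s^3 + 56*s^2 + 68*s + 24)
Step 3. reduce the series chain (F1+F2), F3, (F4+F5+F6) -> (-7*s^4 - 34*s^3 + 112*s^2 + 83*s - 46)/(72*s^4 + 264*s^3 + 72*s^2 - 264*s - 144)
Evaluating the step-3 result (the overall T(s)) at s = 0 gives T(0) = -46/(-144) = 23/72.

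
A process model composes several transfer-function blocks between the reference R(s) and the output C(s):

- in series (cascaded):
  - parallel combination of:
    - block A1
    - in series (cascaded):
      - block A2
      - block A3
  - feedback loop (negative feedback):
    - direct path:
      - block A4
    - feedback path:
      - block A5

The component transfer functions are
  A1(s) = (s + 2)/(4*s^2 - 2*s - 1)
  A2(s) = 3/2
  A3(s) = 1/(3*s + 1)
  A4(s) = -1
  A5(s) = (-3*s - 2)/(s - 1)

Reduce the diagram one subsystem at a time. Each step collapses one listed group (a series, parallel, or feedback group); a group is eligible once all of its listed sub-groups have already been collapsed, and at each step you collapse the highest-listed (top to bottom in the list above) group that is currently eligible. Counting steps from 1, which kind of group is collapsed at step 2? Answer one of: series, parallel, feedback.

The answer is parallel.

Reasoning:
Step 1: combine A2, A3 in series
Step 2: combine A1, (A2*A3) in parallel
Step 3: apply the feedback formula to A4, A5
Step 4: combine (A1+(A2*A3)), [A4/(1+A4*A5)] in series
Step 2 collapses a parallel group.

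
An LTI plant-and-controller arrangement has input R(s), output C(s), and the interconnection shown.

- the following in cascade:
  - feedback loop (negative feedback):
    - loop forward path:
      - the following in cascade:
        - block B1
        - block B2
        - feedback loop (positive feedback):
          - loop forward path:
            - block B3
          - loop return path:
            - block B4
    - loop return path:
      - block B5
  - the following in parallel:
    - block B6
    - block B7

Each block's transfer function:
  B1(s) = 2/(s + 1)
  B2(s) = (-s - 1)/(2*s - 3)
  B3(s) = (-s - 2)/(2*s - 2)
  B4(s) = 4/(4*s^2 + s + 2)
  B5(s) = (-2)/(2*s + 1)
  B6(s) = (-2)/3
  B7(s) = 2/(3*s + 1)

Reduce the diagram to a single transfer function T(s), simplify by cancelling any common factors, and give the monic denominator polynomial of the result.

(1) apply the feedback formula to B3, B4 gives (-4*s^3 - 9*s^2 - 4*s - 4)/(8*s^3 - 6*s^2 + 6*s + 4)
(2) combine B1, B2, [B3/(1-B3*B4)] in series gives (4*s^3 + 9*s^2 + 4*s + 4)/(8*s^4 - 18*s^3 + 15*s^2 - 5*s - 6)
(3) collapse the loop ((B1*B2*[B3/(1-B3*B4)]) forward, B5 return) gives (8*s^4 + 22*s^3 + 17*s^2 + 12*s + 4)/(16*s^5 - 28*s^4 + 4*s^3 - 13*s^2 - 25*s - 14)
(4) combine B6, B7 in parallel gives (4 - 6*s)/(9*s + 3)
(5) multiply [(B1*B2*[B3/(1-B3*B4)])/(1+(B1*B2*[B3/(1-B3*B4)])*B5)], (B6+B7) (series) gives (-48*s^5 - 100*s^4 - 14*s^3 - 4*s^2 + 24*s + 16)/(144*s^6 - 204*s^5 - 48*s^4 - 105*s^3 - 264*s^2 - 201*s - 42)
The result of step 5 is T(s) in lowest terms. Its denominator has leading coefficient 144; dividing the denominator through by 144 makes it monic.

Therefore the answer is s^6 - 17*s^5/12 - s^4/3 - 35*s^3/48 - 11*s^2/6 - 67*s/48 - 7/24.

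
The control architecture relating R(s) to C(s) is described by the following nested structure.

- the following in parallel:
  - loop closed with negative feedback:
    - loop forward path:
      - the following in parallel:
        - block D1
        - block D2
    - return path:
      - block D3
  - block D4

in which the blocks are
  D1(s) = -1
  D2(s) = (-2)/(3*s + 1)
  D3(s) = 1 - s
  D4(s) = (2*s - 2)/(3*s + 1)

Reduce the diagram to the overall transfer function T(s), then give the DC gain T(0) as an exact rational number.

1. reduce the parallel group D1, D2, giving (-3*s - 3)/(3*s + 1)
2. feedback reduction of (D1+D2), D3, giving (-3*s - 3)/(3*s^2 + 3*s - 2)
3. combine [(D1+D2)/(1+(D1+D2)*D3)], D4 in parallel, giving (6*s^3 - 9*s^2 - 22*s + 1)/(9*s^3 + 12*s^2 - 3*s - 2)
DC gain: substitute s = 0 into T(s) from step 3: T(0) = 1/(-2) = -1/2.

Final answer: -1/2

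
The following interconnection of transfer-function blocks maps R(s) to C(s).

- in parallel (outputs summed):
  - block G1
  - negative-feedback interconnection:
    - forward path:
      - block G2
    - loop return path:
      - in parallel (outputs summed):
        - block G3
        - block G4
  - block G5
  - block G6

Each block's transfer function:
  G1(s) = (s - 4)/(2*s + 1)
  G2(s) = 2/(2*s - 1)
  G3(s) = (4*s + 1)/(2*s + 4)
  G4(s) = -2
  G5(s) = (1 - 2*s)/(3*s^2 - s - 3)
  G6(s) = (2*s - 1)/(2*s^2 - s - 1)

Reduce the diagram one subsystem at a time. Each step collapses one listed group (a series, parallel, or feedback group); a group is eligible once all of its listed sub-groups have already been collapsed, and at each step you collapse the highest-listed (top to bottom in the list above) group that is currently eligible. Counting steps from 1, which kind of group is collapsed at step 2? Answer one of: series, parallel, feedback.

Step 1: parallel reduction of G3, G4
Step 2: apply the feedback formula to G2, (G3+G4)
Step 3: combine G1, [G2/(1+G2*(G3+G4))], G5, G6 in parallel
At step 2 the group reduced is feedback.

Hence the answer: feedback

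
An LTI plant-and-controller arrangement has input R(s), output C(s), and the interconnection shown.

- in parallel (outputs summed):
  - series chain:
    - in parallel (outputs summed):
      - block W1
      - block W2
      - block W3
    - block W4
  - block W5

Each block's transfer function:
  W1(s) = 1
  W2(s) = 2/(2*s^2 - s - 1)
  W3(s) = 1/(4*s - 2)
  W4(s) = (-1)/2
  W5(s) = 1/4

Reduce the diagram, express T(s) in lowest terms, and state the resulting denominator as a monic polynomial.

[1] combine W1, W2, W3 in parallel: (8*s^3 - 6*s^2 + 5*s - 3)/(8*s^3 - 8*s^2 - 2*s + 2)
[2] reduce the series chain (W1+W2+W3), W4: (-8*s^3 + 6*s^2 - 5*s + 3)/(16*s^3 - 16*s^2 - 4*s + 4)
[3] parallel reduction of ((W1+W2+W3)*W4), W5: (-2*s^3 + s^2 - 3*s + 2)/(8*s^3 - 8*s^2 - 2*s + 2)
Step 3 gives the fully reduced T(s), with no common factor left to cancel. The denominator's leading coefficient is 8, so divide each of its coefficients by 8 to get the monic form.

Therefore the answer is s^3 - s^2 - s/4 + 1/4.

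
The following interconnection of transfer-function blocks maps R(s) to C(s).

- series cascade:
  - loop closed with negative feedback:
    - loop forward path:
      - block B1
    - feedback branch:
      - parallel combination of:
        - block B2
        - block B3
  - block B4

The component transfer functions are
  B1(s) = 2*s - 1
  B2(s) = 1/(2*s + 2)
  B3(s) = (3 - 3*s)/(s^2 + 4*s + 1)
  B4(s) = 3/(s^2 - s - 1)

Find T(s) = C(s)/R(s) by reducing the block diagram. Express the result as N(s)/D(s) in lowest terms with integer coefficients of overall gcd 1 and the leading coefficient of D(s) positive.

Step 1: combine B2, B3 in parallel gives (-5*s^2 + 4*s + 7)/(2*s^3 + 10*s^2 + 10*s + 2)
Step 2: apply the feedback formula to B1, (B2+B3) gives (-4*s^4 - 18*s^3 - 10*s^2 + 6*s + 2)/(8*s^3 - 23*s^2 - 20*s + 5)
Step 3: multiply [B1/(1+B1*(B2+B3))], B4 (series) - this is the overall T(s), already in the required normalized form

Therefore the answer is (-12*s^4 - 54*s^3 - 30*s^2 + 18*s + 6)/(8*s^5 - 31*s^4 - 5*s^3 + 48*s^2 + 15*s - 5).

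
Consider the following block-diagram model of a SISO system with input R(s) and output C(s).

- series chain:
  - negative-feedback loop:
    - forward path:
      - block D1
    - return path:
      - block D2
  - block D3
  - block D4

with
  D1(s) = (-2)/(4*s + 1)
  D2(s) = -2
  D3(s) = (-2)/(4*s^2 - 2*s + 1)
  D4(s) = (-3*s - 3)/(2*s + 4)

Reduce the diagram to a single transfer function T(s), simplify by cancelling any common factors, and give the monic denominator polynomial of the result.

First reduce the diagram to T(s).

Step 1 - close the feedback loop around D1, D2: (-2)/(4*s + 5)
Step 2 - series reduction of [D1/(1+D1*D2)], D3, D4: (-6*s - 6)/(16*s^4 + 44*s^3 + 18*s^2 - 7*s + 10)
No further cancellation is possible in the step-2 result, so that is T(s). Its denominator becomes monic after dividing by the leading coefficient 16.

Answer: s^4 + 11*s^3/4 + 9*s^2/8 - 7*s/16 + 5/8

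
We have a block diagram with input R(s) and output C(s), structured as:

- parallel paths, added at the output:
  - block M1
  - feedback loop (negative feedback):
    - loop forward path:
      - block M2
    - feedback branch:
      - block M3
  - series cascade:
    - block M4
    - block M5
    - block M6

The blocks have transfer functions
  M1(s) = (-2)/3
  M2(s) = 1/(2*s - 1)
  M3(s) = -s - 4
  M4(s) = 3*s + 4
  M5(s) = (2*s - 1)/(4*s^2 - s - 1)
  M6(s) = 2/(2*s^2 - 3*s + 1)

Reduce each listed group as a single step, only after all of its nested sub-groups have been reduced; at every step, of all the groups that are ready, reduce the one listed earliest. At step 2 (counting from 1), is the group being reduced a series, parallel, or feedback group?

(1) collapse the loop (M2 forward, M3 return)
(2) multiply M4, M5, M6 (series)
(3) combine M1, [M2/(1+M2*M3)], (M4*M5*M6) in parallel
The group at step 2 is a series group.

Answer: series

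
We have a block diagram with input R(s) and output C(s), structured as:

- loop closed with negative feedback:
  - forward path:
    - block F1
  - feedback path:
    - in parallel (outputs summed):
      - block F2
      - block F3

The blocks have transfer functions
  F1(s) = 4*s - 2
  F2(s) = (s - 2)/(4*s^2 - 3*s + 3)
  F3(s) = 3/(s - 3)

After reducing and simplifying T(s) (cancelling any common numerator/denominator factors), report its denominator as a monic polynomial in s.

The answer is s^3 - 97*s^2/56 + 25*s/14 - 39/56.

Reasoning:
Step 1 - reduce the parallel group F2, F3: (13*s^2 - 14*s + 15)/(4*s^3 - 15*s^2 + 12*s - 9)
Step 2 - apply the feedback formula to F1, (F2+F3): (16*s^4 - 68*s^3 + 78*s^2 - 60*s + 18)/(56*s^3 - 97*s^2 + 100*s - 39)
That last expression is T(s), already simplified. Scaling its denominator by 1/56 (the reciprocal of the leading coefficient) yields the monic denominator.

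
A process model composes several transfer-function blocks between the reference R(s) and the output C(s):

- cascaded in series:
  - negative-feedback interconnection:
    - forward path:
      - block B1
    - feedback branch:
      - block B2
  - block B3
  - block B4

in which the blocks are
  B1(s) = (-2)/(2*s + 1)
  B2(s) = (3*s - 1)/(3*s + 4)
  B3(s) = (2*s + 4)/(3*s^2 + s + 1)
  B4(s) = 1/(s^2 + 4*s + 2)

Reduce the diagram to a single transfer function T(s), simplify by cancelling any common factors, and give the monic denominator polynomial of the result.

Step 1: reduce the feedback loop with forward B1 and return B2 gives (-6*s - 8)/(6*s^2 + 5*s + 6)
Step 2: cascade [B1/(1+B1*B2)], B3, B4 gives (-12*s^2 - 40*s - 32)/(18*s^6 + 93*s^5 + 149*s^4 + 169*s^3 + 108*s^2 + 46*s + 12)
T(s) is the step-2 result (common factors already cancelled). Leading coefficient of the denominator: 18. Divide through by 18 for the monic polynomial.

Answer: s^6 + 31*s^5/6 + 149*s^4/18 + 169*s^3/18 + 6*s^2 + 23*s/9 + 2/3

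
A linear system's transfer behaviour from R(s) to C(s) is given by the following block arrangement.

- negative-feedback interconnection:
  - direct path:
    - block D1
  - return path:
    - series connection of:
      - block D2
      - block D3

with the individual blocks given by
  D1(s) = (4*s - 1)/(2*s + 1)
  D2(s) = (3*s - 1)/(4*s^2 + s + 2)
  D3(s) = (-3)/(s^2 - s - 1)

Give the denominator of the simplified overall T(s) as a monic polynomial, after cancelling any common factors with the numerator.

The answer is s^5 - s^4/4 - 9*s^3/8 - 45*s^2/8 + 7*s/4 - 5/8.

Reasoning:
Step 1. reduce the series chain D2, D3; result (3 - 9*s)/(4*s^4 - 3*s^3 - 3*s^2 - 3*s - 2)
Step 2. reduce the feedback loop with forward D1 and return (D2*D3); result (16*s^5 - 16*s^4 - 9*s^3 - 9*s^2 - 5*s + 2)/(8*s^5 - 2*s^4 - 9*s^3 - 45*s^2 + 14*s - 5)
T(s) is the step-2 result (common factors already cancelled). Leading coefficient of the denominator: 8. Divide through by 8 for the monic polynomial.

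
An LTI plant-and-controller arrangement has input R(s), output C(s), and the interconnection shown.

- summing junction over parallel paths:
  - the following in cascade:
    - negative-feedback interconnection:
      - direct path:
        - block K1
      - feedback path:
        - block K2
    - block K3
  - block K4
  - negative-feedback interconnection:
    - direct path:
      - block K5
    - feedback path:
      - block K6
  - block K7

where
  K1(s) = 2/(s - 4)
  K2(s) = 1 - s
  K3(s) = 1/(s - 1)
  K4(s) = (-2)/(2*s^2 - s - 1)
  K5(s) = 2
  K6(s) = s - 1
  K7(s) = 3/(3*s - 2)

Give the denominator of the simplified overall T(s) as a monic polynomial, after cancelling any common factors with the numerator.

The answer is s^5 + s^4/3 - 35*s^3/12 + 5*s^2/4 + 2*s/3 - 1/3.

Reasoning:
Step 1: apply the feedback formula to K1, K2; result (-2)/(s + 2)
Step 2: reduce the series chain [K1/(1+K1*K2)], K3; result (-2)/(s^2 + s - 2)
Step 3: collapse the loop (K5 forward, K6 return); result 2/(2*s - 1)
Step 4: parallel reduction of ([K1/(1+K1*K2)]*K3), K4, [K5/(1+K5*K6)], K7; result (24*s^4 - 14*s^3 - 51*s^2 + 27*s + 2)/(12*s^5 + 4*s^4 - 35*s^3 + 15*s^2 + 8*s - 4)
No further cancellation is possible in the step-4 result, so that is T(s). Its denominator becomes monic after dividing by the leading coefficient 12.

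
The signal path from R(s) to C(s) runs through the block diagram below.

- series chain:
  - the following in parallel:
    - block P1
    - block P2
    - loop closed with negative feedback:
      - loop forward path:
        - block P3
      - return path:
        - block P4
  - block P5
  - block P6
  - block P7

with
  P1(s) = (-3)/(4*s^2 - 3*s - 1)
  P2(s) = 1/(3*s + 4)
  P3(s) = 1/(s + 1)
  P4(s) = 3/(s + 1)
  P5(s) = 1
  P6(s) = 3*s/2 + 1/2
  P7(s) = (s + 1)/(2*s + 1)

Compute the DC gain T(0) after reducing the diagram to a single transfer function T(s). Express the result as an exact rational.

Step 1 - reduce the feedback loop with forward P3 and return P4, giving (s + 1)/(s^2 + 2*s + 4)
Step 2 - add P1, P2, [P3/(1+P3*P4)] (parallel), giving (16*s^4 + 15*s^3 - 29*s^2 - 93*s - 56)/(12*s^5 + 31*s^4 + 47*s^3 - 6*s^2 - 68*s - 16)
Step 3 - series reduction of (P1+P2+[P3/(1+P3*P4)]), P5, P6, P7, giving (48*s^6 + 109*s^5 - 11*s^4 - 380*s^3 - 569*s^2 - 317*s - 56)/(48*s^6 + 148*s^5 + 250*s^4 + 70*s^3 - 284*s^2 - 200*s - 32)
DC gain: substitute s = 0 into T(s) from step 3: T(0) = -56/(-32) = 7/4.

Hence the answer: 7/4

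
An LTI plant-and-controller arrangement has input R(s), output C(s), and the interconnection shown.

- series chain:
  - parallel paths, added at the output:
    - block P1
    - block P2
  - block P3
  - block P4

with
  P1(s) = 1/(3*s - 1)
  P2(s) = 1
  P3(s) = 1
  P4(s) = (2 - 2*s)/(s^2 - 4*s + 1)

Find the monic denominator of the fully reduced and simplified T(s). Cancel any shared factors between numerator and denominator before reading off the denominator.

First reduce the diagram to T(s).

1. sum the parallel branches P1, P2: (3*s)/(3*s - 1)
2. combine (P1+P2), P3, P4 in series: (-6*s^2 + 6*s)/(3*s^3 - 13*s^2 + 7*s - 1)
The result of step 2 is T(s) in lowest terms. Its denominator has leading coefficient 3; dividing the denominator through by 3 makes it monic.

Answer: s^3 - 13*s^2/3 + 7*s/3 - 1/3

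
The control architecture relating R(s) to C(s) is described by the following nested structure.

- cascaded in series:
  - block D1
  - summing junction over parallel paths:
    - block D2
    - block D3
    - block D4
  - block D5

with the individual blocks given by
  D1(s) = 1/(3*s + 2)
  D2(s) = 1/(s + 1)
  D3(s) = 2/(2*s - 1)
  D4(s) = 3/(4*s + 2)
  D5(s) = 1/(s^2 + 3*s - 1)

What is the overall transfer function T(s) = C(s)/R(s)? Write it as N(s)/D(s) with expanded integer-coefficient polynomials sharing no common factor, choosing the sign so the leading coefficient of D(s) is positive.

(1) combine D2, D3, D4 in parallel, giving (22*s^2 + 15*s - 1)/(8*s^3 + 8*s^2 - 2*s - 2)
(2) series reduction of D1, (D2+D3+D4), D5; the result is T(s) itself (integer coefficients, no common factor, positive leading denominator coefficient)

Therefore the answer is (22*s^2 + 15*s - 1)/(24*s^6 + 112*s^5 + 106*s^4 - 20*s^3 - 44*s^2 - 2*s + 4).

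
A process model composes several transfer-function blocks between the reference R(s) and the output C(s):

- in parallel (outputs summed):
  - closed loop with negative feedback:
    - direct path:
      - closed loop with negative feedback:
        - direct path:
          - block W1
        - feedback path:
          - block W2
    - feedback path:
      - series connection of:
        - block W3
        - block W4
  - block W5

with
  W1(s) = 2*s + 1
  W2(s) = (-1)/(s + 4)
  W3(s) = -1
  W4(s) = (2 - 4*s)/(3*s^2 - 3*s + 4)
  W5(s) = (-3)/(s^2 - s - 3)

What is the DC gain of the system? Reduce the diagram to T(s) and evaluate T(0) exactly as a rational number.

Step 1: feedback reduction of W1, W2, giving (-2*s^2 - 9*s - 4)/(s - 3)
Step 2: reduce the series chain W3, W4, giving (4*s - 2)/(3*s^2 - 3*s + 4)
Step 3: feedback reduction of [W1/(1+W1*W2)], (W3*W4), giving (6*s^4 + 21*s^3 - 7*s^2 + 24*s + 16)/(5*s^3 + 44*s^2 - 15*s + 4)
Step 4: add [[W1/(1+W1*W2)]/(1+[W1/(1+W1*W2)]*(W3*W4))], W5 (parallel), giving (6*s^6 + 15*s^5 - 46*s^4 - 47*s^3 - 119*s^2 - 43*s - 60)/(5*s^5 + 39*s^4 - 74*s^3 - 113*s^2 + 41*s - 12)
That last expression is T(s); at s = 0 only the constant terms survive, so T(0) = -60/(-12) = 5.

Hence the answer: 5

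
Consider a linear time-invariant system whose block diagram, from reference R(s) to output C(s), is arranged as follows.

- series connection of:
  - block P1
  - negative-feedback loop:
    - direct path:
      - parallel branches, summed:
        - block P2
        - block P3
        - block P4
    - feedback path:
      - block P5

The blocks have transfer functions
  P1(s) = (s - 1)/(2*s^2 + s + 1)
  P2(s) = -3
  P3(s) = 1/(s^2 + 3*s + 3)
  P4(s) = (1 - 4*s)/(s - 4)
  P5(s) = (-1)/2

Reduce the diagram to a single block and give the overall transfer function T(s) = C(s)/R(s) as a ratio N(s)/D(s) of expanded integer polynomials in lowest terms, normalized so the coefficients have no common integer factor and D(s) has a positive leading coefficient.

[1] parallel reduction of P2, P3, P4; result (-7*s^3 - 8*s^2 + 19*s + 35)/(s^3 - s^2 - 9*s - 12)
[2] collapse the loop ((P2+P3+P4) forward, P5 return); result (-14*s^3 - 16*s^2 + 38*s + 70)/(9*s^3 + 6*s^2 - 37*s - 59)
[3] multiply P1, [(P2+P3+P4)/(1+(P2+P3+P4)*P5)] (series); the result is T(s) itself (integer coefficients, no common factor, positive leading denominator coefficient)

Hence the answer: (-14*s^4 - 2*s^3 + 54*s^2 + 32*s - 70)/(18*s^5 + 21*s^4 - 59*s^3 - 149*s^2 - 96*s - 59)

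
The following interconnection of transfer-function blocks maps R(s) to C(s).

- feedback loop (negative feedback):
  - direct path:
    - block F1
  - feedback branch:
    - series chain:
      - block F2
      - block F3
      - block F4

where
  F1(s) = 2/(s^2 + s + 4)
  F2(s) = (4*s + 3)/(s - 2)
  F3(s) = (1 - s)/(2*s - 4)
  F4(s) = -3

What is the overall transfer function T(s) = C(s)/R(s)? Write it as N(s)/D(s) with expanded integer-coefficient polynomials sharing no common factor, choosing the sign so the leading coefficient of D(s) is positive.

Step 1 - reduce the series chain F2, F3, F4, giving (12*s^2 - 3*s - 9)/(2*s^2 - 8*s + 8)
Step 2 - apply the feedback formula to F1, (F2*F3*F4); the result is T(s) itself (integer coefficients, no common factor, positive leading denominator coefficient)

Therefore the answer is (2*s^2 - 8*s + 8)/(s^4 - 3*s^3 + 16*s^2 - 15*s + 7).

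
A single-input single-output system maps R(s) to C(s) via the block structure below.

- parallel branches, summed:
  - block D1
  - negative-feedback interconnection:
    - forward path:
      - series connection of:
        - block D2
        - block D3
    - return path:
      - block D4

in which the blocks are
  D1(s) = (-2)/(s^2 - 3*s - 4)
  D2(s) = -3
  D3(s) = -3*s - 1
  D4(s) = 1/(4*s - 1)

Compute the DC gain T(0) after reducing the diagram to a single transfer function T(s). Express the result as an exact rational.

(1) cascade D2, D3 gives 9*s + 3
(2) feedback reduction of (D2*D3), D4 gives (36*s^2 + 3*s - 3)/(13*s + 2)
(3) parallel reduction of D1, [(D2*D3)/(1+(D2*D3)*D4)] gives (36*s^4 - 105*s^3 - 156*s^2 - 29*s + 8)/(13*s^3 - 37*s^2 - 58*s - 8)
Step 3 gives the overall T(s). Then T(0) = 8/(-8) = -1.

Answer: -1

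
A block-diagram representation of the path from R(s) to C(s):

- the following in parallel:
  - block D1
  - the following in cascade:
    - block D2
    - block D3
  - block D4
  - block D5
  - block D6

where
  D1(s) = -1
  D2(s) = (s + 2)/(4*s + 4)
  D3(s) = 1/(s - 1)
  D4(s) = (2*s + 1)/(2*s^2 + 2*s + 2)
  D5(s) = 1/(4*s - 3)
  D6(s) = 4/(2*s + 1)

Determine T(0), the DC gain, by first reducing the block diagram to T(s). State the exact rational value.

Reducing step by step:

(1) reduce the series chain D2, D3 -> (s + 2)/(4*s^2 - 4)
(2) reduce the parallel group D1, (D2*D3), D4, D5, D6 -> (-32*s^6 + 88*s^5 + 78*s^4 - 33*s^3 - 61*s^2 - 45*s + 32)/(32*s^6 + 24*s^5 - 20*s^4 - 44*s^3 - 24*s^2 + 20*s + 12)
The step-2 result is T(s). Setting s = 0: T(0) = 32/12 = 8/3.

Answer: 8/3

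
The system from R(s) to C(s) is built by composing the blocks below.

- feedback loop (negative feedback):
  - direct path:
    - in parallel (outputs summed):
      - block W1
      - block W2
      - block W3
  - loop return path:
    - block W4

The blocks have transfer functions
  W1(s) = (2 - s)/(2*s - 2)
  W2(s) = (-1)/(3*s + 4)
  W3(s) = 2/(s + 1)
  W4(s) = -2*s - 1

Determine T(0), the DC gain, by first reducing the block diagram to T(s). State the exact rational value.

First reduce the diagram to T(s).

Step 1. combine W1, W2, W3 in parallel, giving (-3*s^3 + 9*s^2 + 14*s - 6)/(6*s^3 + 8*s^2 - 6*s - 8)
Step 2. feedback reduction of (W1+W2+W3), W4, giving (-3*s^3 + 9*s^2 + 14*s - 6)/(6*s^4 - 9*s^3 - 29*s^2 - 8*s - 2)
The step-2 result is T(s). Setting s = 0: T(0) = -6/(-2) = 3.

Answer: 3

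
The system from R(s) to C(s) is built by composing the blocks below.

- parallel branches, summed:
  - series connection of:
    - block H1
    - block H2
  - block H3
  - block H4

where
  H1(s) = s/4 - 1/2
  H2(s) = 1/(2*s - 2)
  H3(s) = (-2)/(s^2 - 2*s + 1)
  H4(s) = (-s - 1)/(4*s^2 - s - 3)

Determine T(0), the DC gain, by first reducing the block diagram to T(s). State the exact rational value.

Step 1: multiply H1, H2 (series): (s - 2)/(8*s - 8)
Step 2: parallel reduction of (H1*H2), H3, H4: (4*s^3 - 17*s^2 - 65*s - 34)/(32*s^3 - 40*s^2 - 16*s + 24)
DC gain: substitute s = 0 into T(s) from step 2: T(0) = -34/24 = -17/12.

Answer: -17/12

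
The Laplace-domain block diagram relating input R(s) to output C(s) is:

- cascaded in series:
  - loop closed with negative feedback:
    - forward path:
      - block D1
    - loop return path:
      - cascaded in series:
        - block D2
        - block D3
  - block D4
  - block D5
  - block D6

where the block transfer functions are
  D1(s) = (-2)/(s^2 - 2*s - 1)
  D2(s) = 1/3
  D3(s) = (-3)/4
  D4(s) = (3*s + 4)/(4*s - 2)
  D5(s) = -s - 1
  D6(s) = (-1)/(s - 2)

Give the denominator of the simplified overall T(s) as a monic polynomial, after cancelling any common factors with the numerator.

First reduce the diagram to T(s).

1. cascade D2, D3 gives (-1)/4
2. feedback reduction of D1, (D2*D3) gives (-4)/(2*s^2 - 4*s - 1)
3. combine [D1/(1+D1*(D2*D3))], D4, D5, D6 in series gives (-6*s^2 - 14*s - 8)/(4*s^4 - 18*s^3 + 22*s^2 - 3*s - 2)
No further cancellation is possible in the step-3 result, so that is T(s). Its denominator becomes monic after dividing by the leading coefficient 4.

Answer: s^4 - 9*s^3/2 + 11*s^2/2 - 3*s/4 - 1/2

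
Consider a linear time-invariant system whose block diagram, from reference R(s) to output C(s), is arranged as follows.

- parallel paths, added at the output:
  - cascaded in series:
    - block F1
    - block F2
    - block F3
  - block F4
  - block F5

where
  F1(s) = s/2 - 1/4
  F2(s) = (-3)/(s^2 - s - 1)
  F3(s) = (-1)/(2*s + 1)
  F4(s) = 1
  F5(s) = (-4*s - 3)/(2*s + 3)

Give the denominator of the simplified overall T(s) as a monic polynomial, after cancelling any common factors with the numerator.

Step 1. combine F1, F2, F3 in series -> (6*s - 3)/(8*s^3 - 4*s^2 - 12*s - 4)
Step 2. parallel reduction of (F1*F2*F3), F4, F5 -> (-16*s^4 + 8*s^3 + 36*s^2 + 20*s - 9)/(16*s^4 + 16*s^3 - 36*s^2 - 44*s - 12)
That last expression is T(s), already simplified. Scaling its denominator by 1/16 (the reciprocal of the leading coefficient) yields the monic denominator.

Hence the answer: s^4 + s^3 - 9*s^2/4 - 11*s/4 - 3/4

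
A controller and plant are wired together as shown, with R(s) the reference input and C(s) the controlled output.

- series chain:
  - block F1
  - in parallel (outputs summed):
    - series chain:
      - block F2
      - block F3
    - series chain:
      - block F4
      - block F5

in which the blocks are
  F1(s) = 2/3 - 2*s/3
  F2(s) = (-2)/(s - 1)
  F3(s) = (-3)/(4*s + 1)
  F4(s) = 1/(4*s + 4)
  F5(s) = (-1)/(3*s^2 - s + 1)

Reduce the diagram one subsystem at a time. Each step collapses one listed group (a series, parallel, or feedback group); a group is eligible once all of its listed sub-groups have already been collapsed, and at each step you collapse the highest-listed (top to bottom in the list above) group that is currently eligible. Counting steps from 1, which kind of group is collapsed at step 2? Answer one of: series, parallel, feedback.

Reducing step by step:

Step 1. reduce the series chain F2, F3
Step 2. reduce the series chain F4, F5
Step 3. add (F2*F3), (F4*F5) (parallel)
Step 4. series reduction of F1, ((F2*F3)+(F4*F5))
Step 2 collapses a series group.

Answer: series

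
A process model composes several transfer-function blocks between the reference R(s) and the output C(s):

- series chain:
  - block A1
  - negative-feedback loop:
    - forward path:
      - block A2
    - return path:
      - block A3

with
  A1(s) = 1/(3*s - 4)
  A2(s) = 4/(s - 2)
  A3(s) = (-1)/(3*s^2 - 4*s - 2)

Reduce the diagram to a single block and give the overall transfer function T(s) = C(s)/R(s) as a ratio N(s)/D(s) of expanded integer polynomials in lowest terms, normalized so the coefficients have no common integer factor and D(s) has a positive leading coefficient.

(1) apply the feedback formula to A2, A3 gives (12*s^2 - 16*s - 8)/(3*s^3 - 10*s^2 + 6*s)
(2) reduce the series chain A1, [A2/(1+A2*A3)]; the result is T(s) itself (integer coefficients, no common factor, positive leading denominator coefficient)

Final answer: (12*s^2 - 16*s - 8)/(9*s^4 - 42*s^3 + 58*s^2 - 24*s)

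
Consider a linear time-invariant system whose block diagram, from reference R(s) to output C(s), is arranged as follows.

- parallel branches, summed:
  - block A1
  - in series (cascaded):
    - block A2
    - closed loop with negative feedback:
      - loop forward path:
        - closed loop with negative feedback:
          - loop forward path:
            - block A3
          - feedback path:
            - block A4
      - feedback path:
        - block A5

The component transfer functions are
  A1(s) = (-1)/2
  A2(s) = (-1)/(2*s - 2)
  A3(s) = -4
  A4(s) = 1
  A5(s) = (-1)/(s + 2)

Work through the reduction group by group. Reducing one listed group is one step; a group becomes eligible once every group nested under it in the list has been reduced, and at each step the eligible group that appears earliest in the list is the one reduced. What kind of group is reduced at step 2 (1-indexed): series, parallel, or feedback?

(1) collapse the loop (A3 forward, A4 return)
(2) reduce the feedback loop with forward [A3/(1+A3*A4)] and return A5
(3) reduce the series chain A2, [[A3/(1+A3*A4)]/(1+[A3/(1+A3*A4)]*A5)]
(4) reduce the parallel group A1, (A2*[[A3/(1+A3*A4)]/(1+[A3/(1+A3*A4)]*A5)])
At step 2 the group reduced is feedback.

Hence the answer: feedback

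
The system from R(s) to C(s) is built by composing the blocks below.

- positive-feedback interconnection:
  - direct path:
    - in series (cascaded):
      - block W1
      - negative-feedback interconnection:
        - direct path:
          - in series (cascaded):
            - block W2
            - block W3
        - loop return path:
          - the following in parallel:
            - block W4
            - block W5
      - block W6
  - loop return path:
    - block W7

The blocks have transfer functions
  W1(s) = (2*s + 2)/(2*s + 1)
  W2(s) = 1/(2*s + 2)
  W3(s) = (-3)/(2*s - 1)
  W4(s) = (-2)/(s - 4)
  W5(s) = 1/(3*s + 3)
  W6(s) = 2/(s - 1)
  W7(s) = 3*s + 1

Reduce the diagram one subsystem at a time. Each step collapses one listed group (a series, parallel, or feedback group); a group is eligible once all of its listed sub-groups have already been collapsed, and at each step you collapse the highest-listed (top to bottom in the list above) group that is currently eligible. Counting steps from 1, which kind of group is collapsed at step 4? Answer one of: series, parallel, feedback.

Step 1. cascade W2, W3
Step 2. combine W4, W5 in parallel
Step 3. reduce the feedback loop with forward (W2*W3) and return (W4+W5)
Step 4. reduce the series chain W1, [(W2*W3)/(1+(W2*W3)*(W4+W5))], W6
Step 5. reduce the feedback loop with forward (W1*[(W2*W3)/(1+(W2*W3)*(W4+W5))]*W6) and return W7
So the answer for step 4 is series.

Answer: series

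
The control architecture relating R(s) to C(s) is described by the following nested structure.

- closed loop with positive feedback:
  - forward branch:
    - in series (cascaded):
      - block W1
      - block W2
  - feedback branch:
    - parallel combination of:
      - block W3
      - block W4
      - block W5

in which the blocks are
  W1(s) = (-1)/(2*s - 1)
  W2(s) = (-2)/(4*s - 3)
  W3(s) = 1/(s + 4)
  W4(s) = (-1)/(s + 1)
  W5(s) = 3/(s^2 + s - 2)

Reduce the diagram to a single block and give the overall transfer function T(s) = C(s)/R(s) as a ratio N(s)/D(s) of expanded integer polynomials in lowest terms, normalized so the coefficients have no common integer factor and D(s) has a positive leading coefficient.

1. series reduction of W1, W2 -> 2/(8*s^2 - 10*s + 3)
2. reduce the parallel group W3, W4, W5 -> (12*s + 18)/(s^4 + 6*s^3 + 7*s^2 - 6*s - 8)
3. apply the feedback formula to (W1*W2), (W3+W4+W5), giving the overall T(s)

Final answer: (2*s^4 + 12*s^3 + 14*s^2 - 12*s - 16)/(8*s^6 + 38*s^5 - s^4 - 100*s^3 + 17*s^2 + 38*s - 60)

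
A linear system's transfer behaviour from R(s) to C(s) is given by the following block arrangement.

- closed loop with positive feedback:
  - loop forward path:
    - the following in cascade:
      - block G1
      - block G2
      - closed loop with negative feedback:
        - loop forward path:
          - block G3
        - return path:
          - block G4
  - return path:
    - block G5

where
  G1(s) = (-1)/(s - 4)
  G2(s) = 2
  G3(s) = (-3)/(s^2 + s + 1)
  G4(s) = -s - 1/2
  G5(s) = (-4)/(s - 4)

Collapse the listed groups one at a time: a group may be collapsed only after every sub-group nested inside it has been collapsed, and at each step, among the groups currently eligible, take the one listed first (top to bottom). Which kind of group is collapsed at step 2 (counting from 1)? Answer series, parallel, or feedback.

(1) close the feedback loop around G3, G4
(2) series reduction of G1, G2, [G3/(1+G3*G4)]
(3) close the feedback loop around (G1*G2*[G3/(1+G3*G4)]), G5
The group at step 2 is a series group.

Therefore the answer is series.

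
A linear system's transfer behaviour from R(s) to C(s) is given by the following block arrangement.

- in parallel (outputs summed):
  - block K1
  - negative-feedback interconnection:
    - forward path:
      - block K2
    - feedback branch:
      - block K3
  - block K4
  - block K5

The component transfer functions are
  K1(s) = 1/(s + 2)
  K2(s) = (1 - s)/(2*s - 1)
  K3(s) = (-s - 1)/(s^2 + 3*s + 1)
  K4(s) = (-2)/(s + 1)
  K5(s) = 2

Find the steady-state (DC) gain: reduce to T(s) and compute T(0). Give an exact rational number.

Reducing step by step:

Step 1 - apply the feedback formula to K2, K3, giving (-s^3 - 2*s^2 + 2*s + 1)/(2*s^3 + 6*s^2 - s - 2)
Step 2 - add K1, [K2/(1+K2*K3)], K4, K5 (parallel), giving (3*s^5 + 17*s^4 + 24*s^3 - 4*s)/(2*s^5 + 12*s^4 + 21*s^3 + 7*s^2 - 8*s - 4)
Step 2 gives the overall T(s). Then T(0) = 0/(-4) = 0.

Answer: 0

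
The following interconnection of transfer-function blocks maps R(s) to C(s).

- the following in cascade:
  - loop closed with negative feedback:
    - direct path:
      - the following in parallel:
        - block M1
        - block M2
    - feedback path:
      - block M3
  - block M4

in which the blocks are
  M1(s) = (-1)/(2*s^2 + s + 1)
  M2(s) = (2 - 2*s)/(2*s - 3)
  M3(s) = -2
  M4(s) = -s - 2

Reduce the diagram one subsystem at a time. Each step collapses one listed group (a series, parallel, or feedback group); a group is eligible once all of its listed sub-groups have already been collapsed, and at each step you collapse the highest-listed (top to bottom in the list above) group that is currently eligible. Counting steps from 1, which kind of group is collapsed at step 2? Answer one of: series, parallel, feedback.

Step 1: parallel reduction of M1, M2
Step 2: close the feedback loop around (M1+M2), M3
Step 3: cascade [(M1+M2)/(1+(M1+M2)*M3)], M4
Step 2: feedback.

Final answer: feedback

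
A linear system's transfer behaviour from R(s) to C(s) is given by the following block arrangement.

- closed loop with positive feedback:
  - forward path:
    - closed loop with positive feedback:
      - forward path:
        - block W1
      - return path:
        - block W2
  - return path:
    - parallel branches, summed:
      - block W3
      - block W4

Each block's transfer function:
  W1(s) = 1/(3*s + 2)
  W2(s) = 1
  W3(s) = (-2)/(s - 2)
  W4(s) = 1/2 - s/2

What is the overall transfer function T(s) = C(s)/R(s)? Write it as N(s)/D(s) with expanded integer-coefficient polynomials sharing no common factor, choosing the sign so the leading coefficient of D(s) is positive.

First reduce the diagram to T(s).

(1) reduce the feedback loop with forward W1 and return W2; result 1/(3*s + 1)
(2) parallel reduction of W3, W4; result (-s^2 + 3*s - 6)/(2*s - 4)
(3) apply the feedback formula to [W1/(1-W1*W2)], (W3+W4); the result is T(s) itself (integer coefficients, no common factor, positive leading denominator coefficient)

Answer: (2*s - 4)/(7*s^2 - 13*s + 2)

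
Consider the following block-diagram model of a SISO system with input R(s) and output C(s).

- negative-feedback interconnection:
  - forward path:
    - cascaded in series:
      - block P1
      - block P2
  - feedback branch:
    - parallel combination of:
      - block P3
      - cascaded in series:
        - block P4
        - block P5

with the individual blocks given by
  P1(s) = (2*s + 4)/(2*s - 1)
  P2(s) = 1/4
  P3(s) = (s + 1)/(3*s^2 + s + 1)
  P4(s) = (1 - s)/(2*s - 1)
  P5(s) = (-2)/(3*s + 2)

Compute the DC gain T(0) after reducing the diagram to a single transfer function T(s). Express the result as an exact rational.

[1] series reduction of P1, P2 gives (s + 2)/(4*s - 2)
[2] reduce the series chain P4, P5 gives (2*s - 2)/(6*s^2 + s - 2)
[3] reduce the parallel group P3, (P4*P5) gives (12*s^3 + 3*s^2 - s - 4)/(18*s^4 + 9*s^3 + s^2 - s - 2)
[4] close the feedback loop around (P1*P2), (P3+(P4*P5)) gives (18*s^5 + 45*s^4 + 19*s^3 + s^2 - 4*s - 4)/(72*s^5 + 12*s^4 + 13*s^3 - s^2 - 12*s - 4)
That last expression is T(s); at s = 0 only the constant terms survive, so T(0) = -4/(-4) = 1.

Hence the answer: 1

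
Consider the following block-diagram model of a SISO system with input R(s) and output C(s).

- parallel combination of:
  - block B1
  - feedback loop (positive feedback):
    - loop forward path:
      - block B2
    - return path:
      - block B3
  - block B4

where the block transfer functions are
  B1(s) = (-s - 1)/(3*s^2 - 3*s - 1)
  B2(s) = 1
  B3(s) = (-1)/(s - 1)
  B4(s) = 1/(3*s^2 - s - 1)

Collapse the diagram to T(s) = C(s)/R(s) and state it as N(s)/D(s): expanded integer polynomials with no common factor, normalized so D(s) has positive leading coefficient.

1. collapse the loop (B2 forward, B3 return) gives (s - 1)/s
2. reduce the parallel group B1, [B2/(1-B2*B3)], B4 - this is the overall T(s), already in the required normalized form

Final answer: (9*s^5 - 24*s^4 + 10*s^3 + 6*s^2 - 3*s - 1)/(9*s^5 - 12*s^4 - 3*s^3 + 4*s^2 + s)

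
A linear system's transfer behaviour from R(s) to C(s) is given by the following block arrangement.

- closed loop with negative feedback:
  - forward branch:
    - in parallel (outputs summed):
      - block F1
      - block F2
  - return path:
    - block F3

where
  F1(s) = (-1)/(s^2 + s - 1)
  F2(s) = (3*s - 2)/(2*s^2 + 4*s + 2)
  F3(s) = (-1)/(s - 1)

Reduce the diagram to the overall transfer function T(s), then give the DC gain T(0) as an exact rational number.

[1] combine F1, F2 in parallel -> (3*s^3 - s^2 - 9*s)/(2*s^4 + 6*s^3 + 4*s^2 - 2*s - 2)
[2] apply the feedback formula to (F1+F2), F3 -> (3*s^4 - 4*s^3 - 8*s^2 + 9*s)/(2*s^5 + 4*s^4 - 5*s^3 - 5*s^2 + 9*s + 2)
Step 2 gives the overall T(s). Then T(0) = 0/2 = 0.

Hence the answer: 0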